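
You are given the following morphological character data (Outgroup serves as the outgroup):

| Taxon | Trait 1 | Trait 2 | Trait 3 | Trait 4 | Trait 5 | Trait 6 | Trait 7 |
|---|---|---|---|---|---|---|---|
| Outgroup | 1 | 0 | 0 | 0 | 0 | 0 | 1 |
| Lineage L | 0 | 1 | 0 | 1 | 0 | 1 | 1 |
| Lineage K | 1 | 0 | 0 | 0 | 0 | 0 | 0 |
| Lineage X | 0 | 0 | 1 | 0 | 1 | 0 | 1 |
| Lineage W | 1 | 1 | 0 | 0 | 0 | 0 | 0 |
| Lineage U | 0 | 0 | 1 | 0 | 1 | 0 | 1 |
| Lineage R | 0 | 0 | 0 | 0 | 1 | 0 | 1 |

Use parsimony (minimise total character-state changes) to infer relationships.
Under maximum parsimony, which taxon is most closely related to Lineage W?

Character polarity is set by the outgroup: the derived state is whichever differs from the outgroup's state, so for Trait 1, Trait 7 the derived state is '0', and for the remaining characters it is '1'.
Trait 1: derived state '0' in Lineage L, Lineage R, Lineage U, and Lineage X only — synapomorphy for {Lineage L, Lineage R, Lineage U, Lineage X}.
Trait 2 (state '1') occurs in Lineage L and Lineage W but conflicts with the nesting implied by the other characters — most parsimoniously interpreted as homoplasy.
Trait 3 (derived state '1') is shared by Lineage U and Lineage X — a synapomorphy uniting that clade.
Trait 4 (derived state '1') is unique to Lineage L (autapomorphy; uninformative for grouping).
Trait 5 (derived state '1') is shared by Lineage R, Lineage U, and Lineage X — a synapomorphy uniting that clade.
Trait 6 (derived state '1') is unique to Lineage L (autapomorphy; uninformative for grouping).
Trait 7 (derived state '0') is shared by Lineage K and Lineage W — a synapomorphy uniting that clade.
Most parsimonious ingroup topology: ((Lineage L,((Lineage X,Lineage U),Lineage R)),(Lineage K,Lineage W)).
Lineage W and Lineage K form a cherry on this tree, so they are sister taxa.

Lineage K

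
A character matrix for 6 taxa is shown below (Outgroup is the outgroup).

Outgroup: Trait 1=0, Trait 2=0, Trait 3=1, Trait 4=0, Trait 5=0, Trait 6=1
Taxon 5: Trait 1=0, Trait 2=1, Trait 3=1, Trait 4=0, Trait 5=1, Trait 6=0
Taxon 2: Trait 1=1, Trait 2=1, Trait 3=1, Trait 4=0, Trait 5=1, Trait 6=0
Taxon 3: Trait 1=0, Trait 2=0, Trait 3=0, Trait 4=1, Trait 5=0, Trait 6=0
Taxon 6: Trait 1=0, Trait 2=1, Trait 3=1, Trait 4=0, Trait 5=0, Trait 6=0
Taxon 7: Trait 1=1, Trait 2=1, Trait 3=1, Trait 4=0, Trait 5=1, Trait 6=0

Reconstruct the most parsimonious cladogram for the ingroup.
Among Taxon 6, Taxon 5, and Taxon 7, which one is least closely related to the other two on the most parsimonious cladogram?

Character polarity is set by the outgroup: the derived state is whichever differs from the outgroup's state, so for Trait 3, Trait 6 the derived state is '0', and for the remaining characters it is '1'.
Only Taxon 2 and Taxon 7 show the derived state '1' for Trait 1, supporting them as a clade.
Trait 2: derived state '1' in Taxon 2, Taxon 5, Taxon 6, and Taxon 7 only — synapomorphy for {Taxon 2, Taxon 5, Taxon 6, Taxon 7}.
Trait 3 (derived state '0') is unique to Taxon 3 (autapomorphy; uninformative for grouping).
Trait 4: derived state '1' in Taxon 3 only — an autapomorphy, so it tells us nothing about relationships among taxa.
Trait 5 (derived state '1') is shared by Taxon 2, Taxon 5, and Taxon 7 — a synapomorphy uniting that clade.
All ingroup taxa share the derived state '0' for Trait 6; it defines the ingroup but does not resolve relationships within it.
Most parsimonious ingroup topology: (((Taxon 5,(Taxon 2,Taxon 7)),Taxon 6),Taxon 3).
Taxon 5 and Taxon 7 share a more recent common ancestor with each other than either does with Taxon 6, so Taxon 6 is the least closely related of the three.

Taxon 6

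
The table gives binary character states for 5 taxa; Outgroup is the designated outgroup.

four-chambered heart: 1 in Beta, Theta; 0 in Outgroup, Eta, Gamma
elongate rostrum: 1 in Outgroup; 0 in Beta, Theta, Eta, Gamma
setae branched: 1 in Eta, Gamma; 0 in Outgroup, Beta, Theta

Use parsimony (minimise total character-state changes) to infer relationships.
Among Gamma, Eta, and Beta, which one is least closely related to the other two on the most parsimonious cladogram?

Character polarity is set by the outgroup: the derived state is whichever differs from the outgroup's state, so for elongate rostrum the derived state is '0', and for the remaining characters it is '1'.
four-chambered heart: derived state '1' in Beta and Theta only — synapomorphy for {Beta, Theta}.
elongate rostrum (derived state '0') is shared by all ingroup taxa — unites the whole ingroup.
Only Eta and Gamma show the derived state '1' for setae branched, supporting them as a clade.
Most parsimonious ingroup topology: ((Beta,Theta),(Eta,Gamma)).
Gamma and Eta share a more recent common ancestor with each other than either does with Beta, so Beta is the least closely related of the three.

Beta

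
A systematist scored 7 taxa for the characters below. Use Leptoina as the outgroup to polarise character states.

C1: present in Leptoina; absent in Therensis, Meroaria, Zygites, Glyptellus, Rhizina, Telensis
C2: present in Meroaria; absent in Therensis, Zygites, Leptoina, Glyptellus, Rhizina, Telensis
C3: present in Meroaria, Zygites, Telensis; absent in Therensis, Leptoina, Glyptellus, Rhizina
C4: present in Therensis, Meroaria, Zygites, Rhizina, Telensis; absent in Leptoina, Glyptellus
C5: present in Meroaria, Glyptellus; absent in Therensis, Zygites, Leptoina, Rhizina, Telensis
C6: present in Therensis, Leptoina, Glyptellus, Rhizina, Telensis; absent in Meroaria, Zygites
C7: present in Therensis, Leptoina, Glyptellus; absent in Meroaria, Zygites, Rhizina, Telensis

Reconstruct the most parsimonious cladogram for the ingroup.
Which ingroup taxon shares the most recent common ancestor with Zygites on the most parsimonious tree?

Meroaria

Character polarity is set by the outgroup: the derived state is whichever differs from the outgroup's state, so for C1, C6, C7 the derived state is 'absent', and for the remaining characters it is 'present'.
All ingroup taxa share the derived state 'absent' for C1; it defines the ingroup but does not resolve relationships within it.
C2: derived state 'present' in Meroaria only — an autapomorphy, so it tells us nothing about relationships among taxa.
Only Meroaria, Telensis, and Zygites show the derived state 'present' for C3, supporting them as a clade.
C4: derived state 'present' in Meroaria, Rhizina, Telensis, Therensis, and Zygites only — synapomorphy for {Meroaria, Rhizina, Telensis, Therensis, Zygites}.
C5 (state 'present') occurs in Glyptellus and Meroaria but conflicts with the nesting implied by the other characters — most parsimoniously interpreted as homoplasy.
C6: derived state 'absent' in Meroaria and Zygites only — synapomorphy for {Meroaria, Zygites}.
Only Meroaria, Rhizina, Telensis, and Zygites show the derived state 'absent' for C7, supporting them as a clade.
Most parsimonious ingroup topology: ((Therensis,((Telensis,(Meroaria,Zygites)),Rhizina)),Glyptellus).
Zygites and Meroaria form a cherry on this tree, so they are sister taxa.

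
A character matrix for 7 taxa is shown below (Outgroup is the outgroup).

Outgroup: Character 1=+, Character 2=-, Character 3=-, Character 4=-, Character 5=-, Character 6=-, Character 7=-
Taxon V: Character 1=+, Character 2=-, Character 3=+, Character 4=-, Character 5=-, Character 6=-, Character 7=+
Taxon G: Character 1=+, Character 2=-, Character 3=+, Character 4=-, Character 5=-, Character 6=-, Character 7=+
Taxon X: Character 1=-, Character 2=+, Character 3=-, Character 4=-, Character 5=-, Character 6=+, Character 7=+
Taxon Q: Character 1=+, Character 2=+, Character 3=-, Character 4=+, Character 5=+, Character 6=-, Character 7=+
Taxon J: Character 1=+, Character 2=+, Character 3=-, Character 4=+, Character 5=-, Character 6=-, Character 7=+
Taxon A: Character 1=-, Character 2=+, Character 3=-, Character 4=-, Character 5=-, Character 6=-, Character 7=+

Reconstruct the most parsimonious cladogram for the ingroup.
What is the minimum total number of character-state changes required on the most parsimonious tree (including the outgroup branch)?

Character polarity is set by the outgroup: the derived state is whichever differs from the outgroup's state, so for Character 1 the derived state is '-', and for the remaining characters it is '+'.
Character 1 (derived state '-') is shared by Taxon A and Taxon X — a synapomorphy uniting that clade.
Character 2: derived state '+' in Taxon A, Taxon J, Taxon Q, and Taxon X only — synapomorphy for {Taxon A, Taxon J, Taxon Q, Taxon X}.
Character 3 (derived state '+') is shared by Taxon G and Taxon V — a synapomorphy uniting that clade.
Character 4: derived state '+' in Taxon J and Taxon Q only — synapomorphy for {Taxon J, Taxon Q}.
Character 5 (derived state '+') is unique to Taxon Q (autapomorphy; uninformative for grouping).
Character 6 (derived state '+') is unique to Taxon X (autapomorphy; uninformative for grouping).
Character 7 (derived state '+') is shared by all ingroup taxa — unites the whole ingroup.
Most parsimonious ingroup topology: ((Taxon V,Taxon G),((Taxon X,Taxon A),(Taxon Q,Taxon J))).
Changes per character on this tree: Character 1: 1; Character 2: 1; Character 3: 1; Character 4: 1; Character 5: 1; Character 6: 1; Character 7: 1.
Total = 7.

7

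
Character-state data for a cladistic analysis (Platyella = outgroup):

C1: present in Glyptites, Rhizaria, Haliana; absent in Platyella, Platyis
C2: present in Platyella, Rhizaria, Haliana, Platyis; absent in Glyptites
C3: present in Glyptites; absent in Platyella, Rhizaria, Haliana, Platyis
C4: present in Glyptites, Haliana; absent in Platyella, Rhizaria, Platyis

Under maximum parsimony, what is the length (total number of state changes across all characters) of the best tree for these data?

4

Character polarity is set by the outgroup: the derived state is whichever differs from the outgroup's state, so for C2 the derived state is 'absent', and for the remaining characters it is 'present'.
C1: derived state 'present' in Glyptites, Haliana, and Rhizaria only — synapomorphy for {Glyptites, Haliana, Rhizaria}.
C2 (derived state 'absent') is unique to Glyptites (autapomorphy; uninformative for grouping).
C3: derived state 'present' in Glyptites only — an autapomorphy, so it tells us nothing about relationships among taxa.
C4 (derived state 'present') is shared by Glyptites and Haliana — a synapomorphy uniting that clade.
Most parsimonious ingroup topology: (((Glyptites,Haliana),Rhizaria),Platyis).
Changes per character on this tree: C1: 1; C2: 1; C3: 1; C4: 1.
Total = 4.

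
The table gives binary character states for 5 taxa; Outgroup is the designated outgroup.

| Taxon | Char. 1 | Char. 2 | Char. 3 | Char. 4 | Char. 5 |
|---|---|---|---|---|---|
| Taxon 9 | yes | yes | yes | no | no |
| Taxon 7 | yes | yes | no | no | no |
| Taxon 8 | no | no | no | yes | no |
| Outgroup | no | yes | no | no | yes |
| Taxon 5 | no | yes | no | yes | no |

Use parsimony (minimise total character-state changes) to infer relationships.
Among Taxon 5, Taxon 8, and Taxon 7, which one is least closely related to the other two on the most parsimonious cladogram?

Character polarity is set by the outgroup: the derived state is whichever differs from the outgroup's state, so for Char. 2, Char. 5 the derived state is 'no', and for the remaining characters it is 'yes'.
Char. 1 (derived state 'yes') is shared by Taxon 7 and Taxon 9 — a synapomorphy uniting that clade.
Char. 2: derived state 'no' in Taxon 8 only — an autapomorphy, so it tells us nothing about relationships among taxa.
Char. 3: derived state 'yes' in Taxon 9 only — an autapomorphy, so it tells us nothing about relationships among taxa.
Only Taxon 5 and Taxon 8 show the derived state 'yes' for Char. 4, supporting them as a clade.
All ingroup taxa share the derived state 'no' for Char. 5; it defines the ingroup but does not resolve relationships within it.
Most parsimonious ingroup topology: ((Taxon 8,Taxon 5),(Taxon 7,Taxon 9)).
Taxon 8 and Taxon 5 share a more recent common ancestor with each other than either does with Taxon 7, so Taxon 7 is the least closely related of the three.

Taxon 7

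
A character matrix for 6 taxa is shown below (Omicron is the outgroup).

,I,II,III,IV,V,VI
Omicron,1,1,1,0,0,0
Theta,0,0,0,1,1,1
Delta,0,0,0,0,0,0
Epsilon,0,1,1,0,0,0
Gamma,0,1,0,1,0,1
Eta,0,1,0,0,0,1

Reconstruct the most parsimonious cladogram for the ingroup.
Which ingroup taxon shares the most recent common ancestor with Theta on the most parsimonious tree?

Character polarity is set by the outgroup: the derived state is whichever differs from the outgroup's state, so for I, II, III the derived state is '0', and for the remaining characters it is '1'.
I (derived state '0') is shared by all ingroup taxa — unites the whole ingroup.
II (state '0') occurs in Delta and Theta but conflicts with the nesting implied by the other characters — most parsimoniously interpreted as homoplasy.
Only Delta, Eta, Gamma, and Theta show the derived state '0' for III, supporting them as a clade.
Only Gamma and Theta show the derived state '1' for IV, supporting them as a clade.
V: derived state '1' in Theta only — an autapomorphy, so it tells us nothing about relationships among taxa.
VI: derived state '1' in Eta, Gamma, and Theta only — synapomorphy for {Eta, Gamma, Theta}.
Most parsimonious ingroup topology: ((((Theta,Gamma),Eta),Delta),Epsilon).
Theta and Gamma form a cherry on this tree, so they are sister taxa.

Gamma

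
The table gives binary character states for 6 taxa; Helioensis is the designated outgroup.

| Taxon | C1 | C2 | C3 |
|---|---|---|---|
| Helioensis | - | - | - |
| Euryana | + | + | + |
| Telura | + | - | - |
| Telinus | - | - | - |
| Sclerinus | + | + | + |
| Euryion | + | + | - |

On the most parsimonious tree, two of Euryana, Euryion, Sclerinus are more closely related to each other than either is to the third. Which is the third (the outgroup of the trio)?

The outgroup has state '-' for every character, so '+' is the derived state throughout.
C1 (derived state '+') is shared by Euryana, Euryion, Sclerinus, and Telura — a synapomorphy uniting that clade.
C2 (derived state '+') is shared by Euryana, Euryion, and Sclerinus — a synapomorphy uniting that clade.
Only Euryana and Sclerinus show the derived state '+' for C3, supporting them as a clade.
Most parsimonious ingroup topology: ((((Euryana,Sclerinus),Euryion),Telura),Telinus).
Sclerinus and Euryana share a more recent common ancestor with each other than either does with Euryion, so Euryion is the least closely related of the three.

Euryion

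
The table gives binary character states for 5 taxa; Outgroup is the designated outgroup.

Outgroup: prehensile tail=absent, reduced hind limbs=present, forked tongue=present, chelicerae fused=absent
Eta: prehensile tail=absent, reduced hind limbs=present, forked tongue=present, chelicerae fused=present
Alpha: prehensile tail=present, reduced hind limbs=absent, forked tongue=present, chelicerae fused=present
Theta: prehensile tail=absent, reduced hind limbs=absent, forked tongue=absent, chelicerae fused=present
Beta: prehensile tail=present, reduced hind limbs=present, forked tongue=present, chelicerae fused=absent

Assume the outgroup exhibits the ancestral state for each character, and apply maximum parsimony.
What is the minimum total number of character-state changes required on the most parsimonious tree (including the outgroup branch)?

Character polarity is set by the outgroup: the derived state is whichever differs from the outgroup's state, so for reduced hind limbs, forked tongue the derived state is 'absent', and for the remaining characters it is 'present'.
prehensile tail (state 'present') occurs in Alpha and Beta but conflicts with the nesting implied by the other characters — most parsimoniously interpreted as homoplasy.
Only Alpha and Theta show the derived state 'absent' for reduced hind limbs, supporting them as a clade.
forked tongue: derived state 'absent' in Theta only — an autapomorphy, so it tells us nothing about relationships among taxa.
chelicerae fused (derived state 'present') is shared by Alpha, Eta, and Theta — a synapomorphy uniting that clade.
Most parsimonious ingroup topology: ((Eta,(Alpha,Theta)),Beta).
Changes per character on this tree: prehensile tail: 2; reduced hind limbs: 1; forked tongue: 1; chelicerae fused: 1.
Total = 5.

5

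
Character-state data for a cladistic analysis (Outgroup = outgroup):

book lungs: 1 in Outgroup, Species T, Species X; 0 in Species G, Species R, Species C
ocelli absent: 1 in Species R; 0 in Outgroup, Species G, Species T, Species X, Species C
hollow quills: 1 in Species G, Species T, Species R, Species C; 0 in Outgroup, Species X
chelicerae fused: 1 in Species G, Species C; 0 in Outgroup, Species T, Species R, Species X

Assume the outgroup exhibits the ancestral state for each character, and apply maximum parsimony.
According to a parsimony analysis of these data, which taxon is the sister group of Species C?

Character polarity is set by the outgroup: the derived state is whichever differs from the outgroup's state, so for book lungs the derived state is '0', and for the remaining characters it is '1'.
book lungs (derived state '0') is shared by Species C, Species G, and Species R — a synapomorphy uniting that clade.
ocelli absent: derived state '1' in Species R only — an autapomorphy, so it tells us nothing about relationships among taxa.
hollow quills (derived state '1') is shared by Species C, Species G, Species R, and Species T — a synapomorphy uniting that clade.
Only Species C and Species G show the derived state '1' for chelicerae fused, supporting them as a clade.
Most parsimonious ingroup topology: ((((Species G,Species C),Species R),Species T),Species X).
Species C and Species G form a cherry on this tree, so they are sister taxa.

Species G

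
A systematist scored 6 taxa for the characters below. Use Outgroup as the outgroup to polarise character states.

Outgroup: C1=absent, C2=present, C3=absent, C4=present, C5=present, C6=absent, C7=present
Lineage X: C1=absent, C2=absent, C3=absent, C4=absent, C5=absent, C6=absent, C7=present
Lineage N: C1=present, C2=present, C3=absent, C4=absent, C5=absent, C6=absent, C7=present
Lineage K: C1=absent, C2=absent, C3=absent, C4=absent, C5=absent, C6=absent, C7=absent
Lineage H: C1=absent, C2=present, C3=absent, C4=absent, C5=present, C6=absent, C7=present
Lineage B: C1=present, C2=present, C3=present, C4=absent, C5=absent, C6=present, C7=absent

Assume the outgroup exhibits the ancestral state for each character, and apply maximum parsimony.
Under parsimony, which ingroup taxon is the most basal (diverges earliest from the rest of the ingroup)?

Character polarity is set by the outgroup: the derived state is whichever differs from the outgroup's state, so for C2, C4, C5, C7 the derived state is 'absent', and for the remaining characters it is 'present'.
Only Lineage B and Lineage N show the derived state 'present' for C1, supporting them as a clade.
Only Lineage K and Lineage X show the derived state 'absent' for C2, supporting them as a clade.
C3 (derived state 'present') is unique to Lineage B (autapomorphy; uninformative for grouping).
C4 (derived state 'absent') is shared by all ingroup taxa — unites the whole ingroup.
C5 (derived state 'absent') is shared by Lineage B, Lineage K, Lineage N, and Lineage X — a synapomorphy uniting that clade.
C6: derived state 'present' in Lineage B only — an autapomorphy, so it tells us nothing about relationships among taxa.
C7 groups Lineage B and Lineage K, which is incompatible with the clades supported by the remaining characters; treating it as convergent (homoplasy) costs fewer steps than any alternative tree.
Most parsimonious ingroup topology: (((Lineage X,Lineage K),(Lineage N,Lineage B)),Lineage H).
Lineage H is sister to the clade containing all other ingroup taxa, so it is the earliest-diverging (most basal) ingroup lineage.

Lineage H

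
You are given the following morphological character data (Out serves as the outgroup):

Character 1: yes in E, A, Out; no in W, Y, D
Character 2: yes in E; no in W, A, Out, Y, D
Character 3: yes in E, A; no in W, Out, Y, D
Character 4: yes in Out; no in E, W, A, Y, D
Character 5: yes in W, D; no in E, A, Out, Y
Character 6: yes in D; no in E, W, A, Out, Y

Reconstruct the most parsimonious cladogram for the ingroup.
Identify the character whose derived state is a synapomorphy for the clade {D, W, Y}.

Character 1

Character polarity is set by the outgroup: the derived state is whichever differs from the outgroup's state, so for Character 1, Character 4 the derived state is 'no', and for the remaining characters it is 'yes'.
Character 1 (derived state 'no') is shared by D, W, and Y — a synapomorphy uniting that clade.
Character 2: derived state 'yes' in E only — an autapomorphy, so it tells us nothing about relationships among taxa.
Character 3: derived state 'yes' in A and E only — synapomorphy for {A, E}.
All ingroup taxa share the derived state 'no' for Character 4; it defines the ingroup but does not resolve relationships within it.
Character 5 (derived state 'yes') is shared by D and W — a synapomorphy uniting that clade.
Character 6: derived state 'yes' in D only — an autapomorphy, so it tells us nothing about relationships among taxa.
Most parsimonious ingroup topology: ((E,A),(Y,(W,D))).
The clade {D, W, Y} is supported by Character 1: its derived state 'no' occurs in exactly those taxa and in no other taxon (including the outgroup).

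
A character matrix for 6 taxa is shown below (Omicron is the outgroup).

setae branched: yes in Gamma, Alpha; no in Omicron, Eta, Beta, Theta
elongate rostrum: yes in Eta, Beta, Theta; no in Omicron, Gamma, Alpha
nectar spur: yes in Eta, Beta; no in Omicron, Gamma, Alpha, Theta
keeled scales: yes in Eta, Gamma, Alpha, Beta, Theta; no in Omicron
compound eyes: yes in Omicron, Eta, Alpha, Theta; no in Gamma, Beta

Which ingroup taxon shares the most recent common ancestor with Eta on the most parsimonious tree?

Beta

Character polarity is set by the outgroup: the derived state is whichever differs from the outgroup's state, so for compound eyes the derived state is 'no', and for the remaining characters it is 'yes'.
setae branched (derived state 'yes') is shared by Alpha and Gamma — a synapomorphy uniting that clade.
elongate rostrum (derived state 'yes') is shared by Beta, Eta, and Theta — a synapomorphy uniting that clade.
nectar spur (derived state 'yes') is shared by Beta and Eta — a synapomorphy uniting that clade.
keeled scales (derived state 'yes') is shared by all ingroup taxa — unites the whole ingroup.
compound eyes groups Beta and Gamma, which is incompatible with the clades supported by the remaining characters; treating it as convergent (homoplasy) costs fewer steps than any alternative tree.
Most parsimonious ingroup topology: (((Eta,Beta),Theta),(Gamma,Alpha)).
Eta and Beta form a cherry on this tree, so they are sister taxa.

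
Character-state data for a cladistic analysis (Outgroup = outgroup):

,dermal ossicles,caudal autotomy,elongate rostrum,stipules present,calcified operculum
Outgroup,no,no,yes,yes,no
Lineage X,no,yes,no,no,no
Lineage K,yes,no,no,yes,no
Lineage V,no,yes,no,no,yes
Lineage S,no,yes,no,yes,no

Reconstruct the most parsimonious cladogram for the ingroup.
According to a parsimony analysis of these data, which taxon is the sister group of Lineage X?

Character polarity is set by the outgroup: the derived state is whichever differs from the outgroup's state, so for elongate rostrum, stipules present the derived state is 'no', and for the remaining characters it is 'yes'.
dermal ossicles (derived state 'yes') is unique to Lineage K (autapomorphy; uninformative for grouping).
caudal autotomy: derived state 'yes' in Lineage S, Lineage V, and Lineage X only — synapomorphy for {Lineage S, Lineage V, Lineage X}.
elongate rostrum (derived state 'no') is shared by all ingroup taxa — unites the whole ingroup.
stipules present: derived state 'no' in Lineage V and Lineage X only — synapomorphy for {Lineage V, Lineage X}.
calcified operculum (derived state 'yes') is unique to Lineage V (autapomorphy; uninformative for grouping).
Most parsimonious ingroup topology: (((Lineage X,Lineage V),Lineage S),Lineage K).
Lineage X and Lineage V form a cherry on this tree, so they are sister taxa.

Lineage V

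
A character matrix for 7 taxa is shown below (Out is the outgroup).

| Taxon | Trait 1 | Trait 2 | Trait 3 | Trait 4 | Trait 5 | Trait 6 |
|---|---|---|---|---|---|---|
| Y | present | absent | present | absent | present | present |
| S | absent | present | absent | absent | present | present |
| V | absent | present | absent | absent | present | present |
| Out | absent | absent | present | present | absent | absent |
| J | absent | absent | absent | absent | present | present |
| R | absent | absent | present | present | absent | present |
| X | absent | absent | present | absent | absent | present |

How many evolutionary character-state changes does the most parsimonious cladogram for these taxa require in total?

6

Character polarity is set by the outgroup: the derived state is whichever differs from the outgroup's state, so for Trait 3, Trait 4 the derived state is 'absent', and for the remaining characters it is 'present'.
Trait 1: derived state 'present' in Y only — an autapomorphy, so it tells us nothing about relationships among taxa.
Trait 2 (derived state 'present') is shared by S and V — a synapomorphy uniting that clade.
Trait 3 (derived state 'absent') is shared by J, S, and V — a synapomorphy uniting that clade.
Only J, S, V, X, and Y show the derived state 'absent' for Trait 4, supporting them as a clade.
Trait 5: derived state 'present' in J, S, V, and Y only — synapomorphy for {J, S, V, Y}.
All ingroup taxa share the derived state 'present' for Trait 6; it defines the ingroup but does not resolve relationships within it.
Most parsimonious ingroup topology: (((Y,((V,S),J)),X),R).
Changes per character on this tree: Trait 1: 1; Trait 2: 1; Trait 3: 1; Trait 4: 1; Trait 5: 1; Trait 6: 1.
Total = 6.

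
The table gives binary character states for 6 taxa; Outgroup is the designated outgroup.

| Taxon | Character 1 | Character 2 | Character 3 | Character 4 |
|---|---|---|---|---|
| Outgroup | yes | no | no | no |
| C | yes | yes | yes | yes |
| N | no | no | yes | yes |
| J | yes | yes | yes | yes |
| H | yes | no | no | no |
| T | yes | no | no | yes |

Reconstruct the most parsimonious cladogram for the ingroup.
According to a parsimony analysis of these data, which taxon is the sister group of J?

C

Character polarity is set by the outgroup: the derived state is whichever differs from the outgroup's state, so for Character 1 the derived state is 'no', and for the remaining characters it is 'yes'.
Character 1: derived state 'no' in N only — an autapomorphy, so it tells us nothing about relationships among taxa.
Only C and J show the derived state 'yes' for Character 2, supporting them as a clade.
Character 3: derived state 'yes' in C, J, and N only — synapomorphy for {C, J, N}.
Character 4 (derived state 'yes') is shared by C, J, N, and T — a synapomorphy uniting that clade.
Most parsimonious ingroup topology: ((((C,J),N),T),H).
J and C form a cherry on this tree, so they are sister taxa.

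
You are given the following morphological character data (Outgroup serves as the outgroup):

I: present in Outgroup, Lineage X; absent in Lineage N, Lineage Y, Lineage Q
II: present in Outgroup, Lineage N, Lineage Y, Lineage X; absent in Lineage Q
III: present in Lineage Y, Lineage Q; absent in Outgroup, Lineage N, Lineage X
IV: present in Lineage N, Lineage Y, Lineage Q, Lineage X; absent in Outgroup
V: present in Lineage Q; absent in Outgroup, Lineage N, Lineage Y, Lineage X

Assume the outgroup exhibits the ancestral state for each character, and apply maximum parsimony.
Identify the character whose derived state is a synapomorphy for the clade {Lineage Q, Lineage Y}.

Character polarity is set by the outgroup: the derived state is whichever differs from the outgroup's state, so for I, II the derived state is 'absent', and for the remaining characters it is 'present'.
Only Lineage N, Lineage Q, and Lineage Y show the derived state 'absent' for I, supporting them as a clade.
II: derived state 'absent' in Lineage Q only — an autapomorphy, so it tells us nothing about relationships among taxa.
Only Lineage Q and Lineage Y show the derived state 'present' for III, supporting them as a clade.
IV (derived state 'present') is shared by all ingroup taxa — unites the whole ingroup.
V: derived state 'present' in Lineage Q only — an autapomorphy, so it tells us nothing about relationships among taxa.
Most parsimonious ingroup topology: ((Lineage N,(Lineage Y,Lineage Q)),Lineage X).
The clade {Lineage Q, Lineage Y} is supported by III: its derived state 'present' occurs in exactly those taxa and in no other taxon (including the outgroup).

III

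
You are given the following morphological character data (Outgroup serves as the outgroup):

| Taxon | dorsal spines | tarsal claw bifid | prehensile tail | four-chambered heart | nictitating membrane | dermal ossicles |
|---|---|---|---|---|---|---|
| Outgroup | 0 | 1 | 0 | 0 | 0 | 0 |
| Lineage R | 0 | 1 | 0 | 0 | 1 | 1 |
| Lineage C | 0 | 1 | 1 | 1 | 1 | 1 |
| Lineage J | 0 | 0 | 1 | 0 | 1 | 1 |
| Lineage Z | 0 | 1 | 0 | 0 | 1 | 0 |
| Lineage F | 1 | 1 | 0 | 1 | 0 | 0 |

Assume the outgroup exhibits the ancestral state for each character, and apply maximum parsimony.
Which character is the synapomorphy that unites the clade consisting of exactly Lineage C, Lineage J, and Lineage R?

Character polarity is set by the outgroup: the derived state is whichever differs from the outgroup's state, so for tarsal claw bifid the derived state is '0', and for the remaining characters it is '1'.
dorsal spines (derived state '1') is unique to Lineage F (autapomorphy; uninformative for grouping).
tarsal claw bifid: derived state '0' in Lineage J only — an autapomorphy, so it tells us nothing about relationships among taxa.
prehensile tail: derived state '1' in Lineage C and Lineage J only — synapomorphy for {Lineage C, Lineage J}.
four-chambered heart (state '1') occurs in Lineage C and Lineage F but conflicts with the nesting implied by the other characters — most parsimoniously interpreted as homoplasy.
Only Lineage C, Lineage J, Lineage R, and Lineage Z show the derived state '1' for nictitating membrane, supporting them as a clade.
Only Lineage C, Lineage J, and Lineage R show the derived state '1' for dermal ossicles, supporting them as a clade.
Most parsimonious ingroup topology: (((Lineage R,(Lineage C,Lineage J)),Lineage Z),Lineage F).
The clade {Lineage C, Lineage J, Lineage R} is supported by dermal ossicles: its derived state '1' occurs in exactly those taxa and in no other taxon (including the outgroup).

dermal ossicles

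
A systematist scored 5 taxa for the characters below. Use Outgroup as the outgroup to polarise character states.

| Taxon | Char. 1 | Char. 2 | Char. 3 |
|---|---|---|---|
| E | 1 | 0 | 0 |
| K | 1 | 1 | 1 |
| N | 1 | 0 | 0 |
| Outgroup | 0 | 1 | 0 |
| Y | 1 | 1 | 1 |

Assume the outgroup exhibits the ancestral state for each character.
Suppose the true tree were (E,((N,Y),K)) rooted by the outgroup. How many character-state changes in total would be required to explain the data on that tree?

5

Map each character onto (E,((N,Y),K)) (rooted by Outgroup) and count the minimum state changes it requires (Fitch parsimony):
Char. 1: 1; Char. 2: 2; Char. 3: 2.
Total tree length = 5.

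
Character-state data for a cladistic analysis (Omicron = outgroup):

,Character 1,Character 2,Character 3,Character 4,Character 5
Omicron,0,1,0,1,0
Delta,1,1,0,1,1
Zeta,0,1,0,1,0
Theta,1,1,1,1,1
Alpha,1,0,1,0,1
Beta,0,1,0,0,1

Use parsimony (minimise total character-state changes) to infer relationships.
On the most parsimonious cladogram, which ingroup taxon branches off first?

Character polarity is set by the outgroup: the derived state is whichever differs from the outgroup's state, so for Character 2, Character 4 the derived state is '0', and for the remaining characters it is '1'.
Character 1: derived state '1' in Alpha, Delta, and Theta only — synapomorphy for {Alpha, Delta, Theta}.
Character 2: derived state '0' in Alpha only — an autapomorphy, so it tells us nothing about relationships among taxa.
Only Alpha and Theta show the derived state '1' for Character 3, supporting them as a clade.
Character 4 groups Alpha and Beta, which is incompatible with the clades supported by the remaining characters; treating it as convergent (homoplasy) costs fewer steps than any alternative tree.
Only Alpha, Beta, Delta, and Theta show the derived state '1' for Character 5, supporting them as a clade.
Most parsimonious ingroup topology: (((Delta,(Theta,Alpha)),Beta),Zeta).
Zeta is sister to the clade containing all other ingroup taxa, so it is the earliest-diverging (most basal) ingroup lineage.

Zeta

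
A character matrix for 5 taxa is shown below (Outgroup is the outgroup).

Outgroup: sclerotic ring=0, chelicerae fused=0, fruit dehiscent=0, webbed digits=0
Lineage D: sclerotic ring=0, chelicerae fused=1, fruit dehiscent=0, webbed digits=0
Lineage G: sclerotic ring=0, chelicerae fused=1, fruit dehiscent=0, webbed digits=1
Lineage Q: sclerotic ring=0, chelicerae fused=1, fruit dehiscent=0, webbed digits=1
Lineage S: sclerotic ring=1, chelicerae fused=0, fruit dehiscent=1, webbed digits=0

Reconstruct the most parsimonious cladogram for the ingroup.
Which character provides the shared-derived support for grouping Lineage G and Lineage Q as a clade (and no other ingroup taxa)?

webbed digits

The outgroup has state '0' for every character, so '1' is the derived state throughout.
sclerotic ring: derived state '1' in Lineage S only — an autapomorphy, so it tells us nothing about relationships among taxa.
chelicerae fused (derived state '1') is shared by Lineage D, Lineage G, and Lineage Q — a synapomorphy uniting that clade.
fruit dehiscent: derived state '1' in Lineage S only — an autapomorphy, so it tells us nothing about relationships among taxa.
webbed digits (derived state '1') is shared by Lineage G and Lineage Q — a synapomorphy uniting that clade.
Most parsimonious ingroup topology: ((Lineage D,(Lineage G,Lineage Q)),Lineage S).
The clade {Lineage G, Lineage Q} is supported by webbed digits: its derived state '1' occurs in exactly those taxa and in no other taxon (including the outgroup).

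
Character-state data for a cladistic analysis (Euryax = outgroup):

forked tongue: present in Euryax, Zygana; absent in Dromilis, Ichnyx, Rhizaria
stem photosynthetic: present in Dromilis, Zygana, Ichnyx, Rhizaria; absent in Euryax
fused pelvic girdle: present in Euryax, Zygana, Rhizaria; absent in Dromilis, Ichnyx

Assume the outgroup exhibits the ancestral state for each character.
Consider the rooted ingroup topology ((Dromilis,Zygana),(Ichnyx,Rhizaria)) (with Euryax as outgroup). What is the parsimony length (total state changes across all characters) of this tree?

5

Map each character onto ((Dromilis,Zygana),(Ichnyx,Rhizaria)) (rooted by Euryax) and count the minimum state changes it requires (Fitch parsimony):
forked tongue: 2; stem photosynthetic: 1; fused pelvic girdle: 2.
Total tree length = 5.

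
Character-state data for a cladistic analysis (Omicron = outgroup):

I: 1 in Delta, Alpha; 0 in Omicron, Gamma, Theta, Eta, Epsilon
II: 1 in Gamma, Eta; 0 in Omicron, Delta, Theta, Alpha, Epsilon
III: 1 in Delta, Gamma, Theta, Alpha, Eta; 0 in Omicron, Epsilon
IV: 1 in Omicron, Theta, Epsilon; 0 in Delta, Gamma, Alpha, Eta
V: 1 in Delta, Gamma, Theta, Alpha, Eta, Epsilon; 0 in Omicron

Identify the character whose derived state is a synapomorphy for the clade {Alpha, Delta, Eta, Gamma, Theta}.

III

Character polarity is set by the outgroup: the derived state is whichever differs from the outgroup's state, so for IV the derived state is '0', and for the remaining characters it is '1'.
Only Alpha and Delta show the derived state '1' for I, supporting them as a clade.
II (derived state '1') is shared by Eta and Gamma — a synapomorphy uniting that clade.
III (derived state '1') is shared by Alpha, Delta, Eta, Gamma, and Theta — a synapomorphy uniting that clade.
IV: derived state '0' in Alpha, Delta, Eta, and Gamma only — synapomorphy for {Alpha, Delta, Eta, Gamma}.
All ingroup taxa share the derived state '1' for V; it defines the ingroup but does not resolve relationships within it.
Most parsimonious ingroup topology: ((((Delta,Alpha),(Gamma,Eta)),Theta),Epsilon).
The clade {Alpha, Delta, Eta, Gamma, Theta} is supported by III: its derived state '1' occurs in exactly those taxa and in no other taxon (including the outgroup).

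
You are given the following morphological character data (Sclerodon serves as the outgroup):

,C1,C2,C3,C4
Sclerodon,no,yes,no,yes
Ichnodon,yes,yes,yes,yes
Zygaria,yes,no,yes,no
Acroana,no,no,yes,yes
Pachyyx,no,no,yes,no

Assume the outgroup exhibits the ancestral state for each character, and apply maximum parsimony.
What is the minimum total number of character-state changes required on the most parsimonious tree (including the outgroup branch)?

5

Character polarity is set by the outgroup: the derived state is whichever differs from the outgroup's state, so for C2, C4 the derived state is 'no', and for the remaining characters it is 'yes'.
C1 groups Ichnodon and Zygaria, which is incompatible with the clades supported by the remaining characters; treating it as convergent (homoplasy) costs fewer steps than any alternative tree.
C2: derived state 'no' in Acroana, Pachyyx, and Zygaria only — synapomorphy for {Acroana, Pachyyx, Zygaria}.
All ingroup taxa share the derived state 'yes' for C3; it defines the ingroup but does not resolve relationships within it.
C4: derived state 'no' in Pachyyx and Zygaria only — synapomorphy for {Pachyyx, Zygaria}.
Most parsimonious ingroup topology: (Ichnodon,((Zygaria,Pachyyx),Acroana)).
Changes per character on this tree: C1: 2; C2: 1; C3: 1; C4: 1.
Total = 5.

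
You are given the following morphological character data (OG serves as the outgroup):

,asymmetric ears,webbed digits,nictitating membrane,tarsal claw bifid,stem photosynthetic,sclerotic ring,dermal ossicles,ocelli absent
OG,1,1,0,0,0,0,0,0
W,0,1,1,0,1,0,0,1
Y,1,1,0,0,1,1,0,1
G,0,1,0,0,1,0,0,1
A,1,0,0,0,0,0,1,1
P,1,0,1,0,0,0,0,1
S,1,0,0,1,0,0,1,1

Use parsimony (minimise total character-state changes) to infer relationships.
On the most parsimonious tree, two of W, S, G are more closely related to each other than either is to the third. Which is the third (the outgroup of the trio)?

S

Character polarity is set by the outgroup: the derived state is whichever differs from the outgroup's state, so for asymmetric ears, webbed digits the derived state is '0', and for the remaining characters it is '1'.
Only G and W show the derived state '0' for asymmetric ears, supporting them as a clade.
webbed digits (derived state '0') is shared by A, P, and S — a synapomorphy uniting that clade.
nictitating membrane groups P and W, which is incompatible with the clades supported by the remaining characters; treating it as convergent (homoplasy) costs fewer steps than any alternative tree.
tarsal claw bifid (derived state '1') is unique to S (autapomorphy; uninformative for grouping).
stem photosynthetic (derived state '1') is shared by G, W, and Y — a synapomorphy uniting that clade.
sclerotic ring (derived state '1') is unique to Y (autapomorphy; uninformative for grouping).
dermal ossicles: derived state '1' in A and S only — synapomorphy for {A, S}.
All ingroup taxa share the derived state '1' for ocelli absent; it defines the ingroup but does not resolve relationships within it.
Most parsimonious ingroup topology: (((W,G),Y),((A,S),P)).
G and W share a more recent common ancestor with each other than either does with S, so S is the least closely related of the three.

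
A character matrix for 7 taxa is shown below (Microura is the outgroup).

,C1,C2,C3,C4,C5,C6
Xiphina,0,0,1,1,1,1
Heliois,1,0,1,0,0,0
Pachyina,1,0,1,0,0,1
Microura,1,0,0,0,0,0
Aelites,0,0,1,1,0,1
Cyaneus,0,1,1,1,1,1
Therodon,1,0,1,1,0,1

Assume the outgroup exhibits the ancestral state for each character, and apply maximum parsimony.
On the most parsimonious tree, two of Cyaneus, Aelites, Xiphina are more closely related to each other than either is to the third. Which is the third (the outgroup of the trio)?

Aelites

Character polarity is set by the outgroup: the derived state is whichever differs from the outgroup's state, so for C1 the derived state is '0', and for the remaining characters it is '1'.
C1 (derived state '0') is shared by Aelites, Cyaneus, and Xiphina — a synapomorphy uniting that clade.
C2: derived state '1' in Cyaneus only — an autapomorphy, so it tells us nothing about relationships among taxa.
All ingroup taxa share the derived state '1' for C3; it defines the ingroup but does not resolve relationships within it.
C4 (derived state '1') is shared by Aelites, Cyaneus, Therodon, and Xiphina — a synapomorphy uniting that clade.
Only Cyaneus and Xiphina show the derived state '1' for C5, supporting them as a clade.
Only Aelites, Cyaneus, Pachyina, Therodon, and Xiphina show the derived state '1' for C6, supporting them as a clade.
Most parsimonious ingroup topology: ((Pachyina,((Aelites,(Cyaneus,Xiphina)),Therodon)),Heliois).
Xiphina and Cyaneus share a more recent common ancestor with each other than either does with Aelites, so Aelites is the least closely related of the three.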